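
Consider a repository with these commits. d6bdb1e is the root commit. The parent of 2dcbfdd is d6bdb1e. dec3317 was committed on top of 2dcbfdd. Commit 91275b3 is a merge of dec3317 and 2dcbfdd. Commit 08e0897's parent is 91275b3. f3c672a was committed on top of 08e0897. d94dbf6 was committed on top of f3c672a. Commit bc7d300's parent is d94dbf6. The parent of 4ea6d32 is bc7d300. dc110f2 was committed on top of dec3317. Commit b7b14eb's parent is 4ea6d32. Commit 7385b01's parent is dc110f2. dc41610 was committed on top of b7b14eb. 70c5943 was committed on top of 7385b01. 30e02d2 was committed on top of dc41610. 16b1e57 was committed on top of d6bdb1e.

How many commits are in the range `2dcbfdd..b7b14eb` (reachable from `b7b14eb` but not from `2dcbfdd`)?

Reachable from b7b14eb: {08e0897, 2dcbfdd, 4ea6d32, 91275b3, b7b14eb, bc7d300, d6bdb1e, d94dbf6, dec3317, f3c672a}.
Reachable from 2dcbfdd: {2dcbfdd, d6bdb1e}.
In b7b14eb's history but not 2dcbfdd's: {08e0897, 4ea6d32, 91275b3, b7b14eb, bc7d300, d94dbf6, dec3317, f3c672a} — 8 commits.

8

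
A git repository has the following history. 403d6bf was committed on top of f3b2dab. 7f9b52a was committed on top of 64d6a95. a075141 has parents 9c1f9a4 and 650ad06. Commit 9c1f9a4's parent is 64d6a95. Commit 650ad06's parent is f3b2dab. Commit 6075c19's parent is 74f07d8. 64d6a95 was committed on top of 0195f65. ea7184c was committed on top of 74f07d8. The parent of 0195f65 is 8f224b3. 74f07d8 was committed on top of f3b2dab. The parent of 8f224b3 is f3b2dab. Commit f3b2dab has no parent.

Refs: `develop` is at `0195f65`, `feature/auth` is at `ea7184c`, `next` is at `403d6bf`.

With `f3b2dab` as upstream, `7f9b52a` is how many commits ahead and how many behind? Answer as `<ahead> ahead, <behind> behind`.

Reachable from 7f9b52a: {0195f65, 64d6a95, 7f9b52a, 8f224b3, f3b2dab}.
Reachable from f3b2dab: {f3b2dab}.
Only in 7f9b52a's history (ahead): {0195f65, 64d6a95, 7f9b52a, 8f224b3} — 4.
Only in f3b2dab's history (behind): {} — 0.

4 ahead, 0 behind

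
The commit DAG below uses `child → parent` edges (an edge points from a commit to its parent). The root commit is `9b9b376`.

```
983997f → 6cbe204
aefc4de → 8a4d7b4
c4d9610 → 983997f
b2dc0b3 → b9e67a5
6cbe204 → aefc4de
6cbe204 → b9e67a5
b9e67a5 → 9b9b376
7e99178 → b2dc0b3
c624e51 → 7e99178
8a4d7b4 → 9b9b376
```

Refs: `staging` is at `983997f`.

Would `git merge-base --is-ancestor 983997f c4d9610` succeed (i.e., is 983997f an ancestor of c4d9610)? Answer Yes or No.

Ancestors of c4d9610 (commits reachable by following parents): {6cbe204, 8a4d7b4, 983997f, 9b9b376, aefc4de, b9e67a5, c4d9610}.
983997f is in that set, so it is an ancestor of c4d9610.

Yes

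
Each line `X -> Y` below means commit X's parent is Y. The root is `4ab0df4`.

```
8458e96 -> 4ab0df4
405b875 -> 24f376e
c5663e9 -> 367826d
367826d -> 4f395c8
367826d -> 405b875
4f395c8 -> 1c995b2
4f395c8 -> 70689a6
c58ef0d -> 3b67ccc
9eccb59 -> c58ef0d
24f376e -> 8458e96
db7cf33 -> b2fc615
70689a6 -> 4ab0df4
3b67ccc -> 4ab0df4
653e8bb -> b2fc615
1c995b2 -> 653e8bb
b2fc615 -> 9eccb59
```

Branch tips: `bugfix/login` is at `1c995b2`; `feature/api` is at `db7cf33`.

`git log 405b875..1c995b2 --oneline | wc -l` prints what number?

6

Reachable from 1c995b2: {1c995b2, 3b67ccc, 4ab0df4, 653e8bb, 9eccb59, b2fc615, c58ef0d}.
Reachable from 405b875: {24f376e, 405b875, 4ab0df4, 8458e96}.
In 1c995b2's history but not 405b875's: {1c995b2, 3b67ccc, 653e8bb, 9eccb59, b2fc615, c58ef0d} — 6 commits.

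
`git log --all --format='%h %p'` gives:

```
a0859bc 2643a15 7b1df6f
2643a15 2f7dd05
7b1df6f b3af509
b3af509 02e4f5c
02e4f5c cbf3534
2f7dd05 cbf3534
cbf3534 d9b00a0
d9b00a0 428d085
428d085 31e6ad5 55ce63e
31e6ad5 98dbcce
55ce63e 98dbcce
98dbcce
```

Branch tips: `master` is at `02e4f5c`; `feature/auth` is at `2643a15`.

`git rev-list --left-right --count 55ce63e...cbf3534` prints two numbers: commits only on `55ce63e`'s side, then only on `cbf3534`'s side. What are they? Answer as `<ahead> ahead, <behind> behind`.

Reachable from 55ce63e: {55ce63e, 98dbcce}.
Reachable from cbf3534: {31e6ad5, 428d085, 55ce63e, 98dbcce, cbf3534, d9b00a0}.
Only in 55ce63e's history (ahead): {} — 0.
Only in cbf3534's history (behind): {31e6ad5, 428d085, cbf3534, d9b00a0} — 4.

0 ahead, 4 behind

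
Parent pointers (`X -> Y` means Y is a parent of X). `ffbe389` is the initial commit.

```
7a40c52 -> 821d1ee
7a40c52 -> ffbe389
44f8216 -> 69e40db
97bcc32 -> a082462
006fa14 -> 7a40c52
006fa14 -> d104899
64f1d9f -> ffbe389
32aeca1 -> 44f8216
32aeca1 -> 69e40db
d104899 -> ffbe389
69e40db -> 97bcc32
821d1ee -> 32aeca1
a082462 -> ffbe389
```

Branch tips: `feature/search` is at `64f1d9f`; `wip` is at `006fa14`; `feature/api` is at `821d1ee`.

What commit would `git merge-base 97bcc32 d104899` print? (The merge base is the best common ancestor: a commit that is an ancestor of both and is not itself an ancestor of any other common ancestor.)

ffbe389

Ancestors of 97bcc32: {97bcc32, a082462, ffbe389}.
Ancestors of d104899: {d104899, ffbe389}.
Common ancestors: {ffbe389}.
The only common ancestor is ffbe389, so it is the merge base.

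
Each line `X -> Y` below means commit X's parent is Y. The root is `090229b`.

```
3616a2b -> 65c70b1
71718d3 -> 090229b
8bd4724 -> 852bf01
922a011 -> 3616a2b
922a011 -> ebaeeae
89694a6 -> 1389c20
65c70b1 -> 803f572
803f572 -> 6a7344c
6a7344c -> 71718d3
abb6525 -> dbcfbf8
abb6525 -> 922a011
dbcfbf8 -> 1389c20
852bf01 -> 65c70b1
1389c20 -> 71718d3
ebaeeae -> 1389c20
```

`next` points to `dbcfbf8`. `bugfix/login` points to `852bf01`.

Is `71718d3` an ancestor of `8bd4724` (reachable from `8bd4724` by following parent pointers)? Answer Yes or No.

Yes

Ancestors of 8bd4724 (commits reachable by following parents): {090229b, 65c70b1, 6a7344c, 71718d3, 803f572, 852bf01, 8bd4724}.
71718d3 is in that set, so it is an ancestor of 8bd4724.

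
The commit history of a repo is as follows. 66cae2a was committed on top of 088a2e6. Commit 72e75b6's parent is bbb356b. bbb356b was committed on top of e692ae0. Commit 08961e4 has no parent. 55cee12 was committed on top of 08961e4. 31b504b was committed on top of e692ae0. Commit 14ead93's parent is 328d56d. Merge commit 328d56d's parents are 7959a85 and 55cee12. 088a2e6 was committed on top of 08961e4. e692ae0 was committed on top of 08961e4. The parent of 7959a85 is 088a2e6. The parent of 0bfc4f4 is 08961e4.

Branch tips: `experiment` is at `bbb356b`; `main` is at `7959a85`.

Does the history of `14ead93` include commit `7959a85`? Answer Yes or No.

Ancestors of 14ead93 (commits reachable by following parents): {088a2e6, 08961e4, 14ead93, 328d56d, 55cee12, 7959a85}.
7959a85 is in that set, so it is an ancestor of 14ead93.

Yes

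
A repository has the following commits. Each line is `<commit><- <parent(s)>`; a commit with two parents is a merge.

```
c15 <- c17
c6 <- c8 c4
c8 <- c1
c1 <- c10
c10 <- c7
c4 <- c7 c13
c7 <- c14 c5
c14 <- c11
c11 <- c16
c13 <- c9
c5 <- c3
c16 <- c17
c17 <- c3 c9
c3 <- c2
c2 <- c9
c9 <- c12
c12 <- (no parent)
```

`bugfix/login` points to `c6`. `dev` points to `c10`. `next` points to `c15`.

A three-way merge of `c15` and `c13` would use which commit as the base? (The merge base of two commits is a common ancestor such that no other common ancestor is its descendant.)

c9

Ancestors of c15: {c12, c15, c17, c2, c3, c9}.
Ancestors of c13: {c12, c13, c9}.
Common ancestors: {c12, c9}.
Among these, c9 is not an ancestor of any other common ancestor — it is the merge base.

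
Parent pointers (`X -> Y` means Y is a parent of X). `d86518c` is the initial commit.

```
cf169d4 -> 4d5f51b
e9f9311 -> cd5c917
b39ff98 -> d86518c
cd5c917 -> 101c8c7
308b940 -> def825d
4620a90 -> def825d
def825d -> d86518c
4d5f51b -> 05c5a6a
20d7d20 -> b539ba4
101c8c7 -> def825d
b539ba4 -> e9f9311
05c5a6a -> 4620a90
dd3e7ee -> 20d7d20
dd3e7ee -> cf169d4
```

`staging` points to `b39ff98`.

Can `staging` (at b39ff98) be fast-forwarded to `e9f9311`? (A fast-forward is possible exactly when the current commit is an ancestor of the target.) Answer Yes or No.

A fast-forward from b39ff98 to e9f9311 is possible iff b39ff98 is an ancestor of e9f9311.
Ancestors of e9f9311: {101c8c7, cd5c917, d86518c, def825d, e9f9311}.
b39ff98 is not among them, so fast-forward is not possible.

No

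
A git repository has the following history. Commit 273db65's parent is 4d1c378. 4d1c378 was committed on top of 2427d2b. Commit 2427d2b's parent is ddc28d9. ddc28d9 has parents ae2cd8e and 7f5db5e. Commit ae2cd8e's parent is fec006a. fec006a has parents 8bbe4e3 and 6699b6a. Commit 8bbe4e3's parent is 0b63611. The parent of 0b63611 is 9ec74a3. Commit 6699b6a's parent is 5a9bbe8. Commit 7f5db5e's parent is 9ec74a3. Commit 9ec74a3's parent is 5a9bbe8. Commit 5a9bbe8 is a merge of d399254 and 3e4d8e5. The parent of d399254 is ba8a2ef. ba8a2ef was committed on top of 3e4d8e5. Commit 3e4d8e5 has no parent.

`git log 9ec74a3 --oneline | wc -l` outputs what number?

Walking parent pointers from 9ec74a3: reachable set = {3e4d8e5, 5a9bbe8, 9ec74a3, ba8a2ef, d399254}.
That is 5 commits.

5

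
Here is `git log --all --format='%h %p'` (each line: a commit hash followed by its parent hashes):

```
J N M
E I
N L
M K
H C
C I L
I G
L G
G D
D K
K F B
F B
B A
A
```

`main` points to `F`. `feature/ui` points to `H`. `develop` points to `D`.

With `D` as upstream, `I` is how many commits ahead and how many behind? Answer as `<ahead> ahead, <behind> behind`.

2 ahead, 0 behind

Reachable from I: {A, B, D, F, G, I, K}.
Reachable from D: {A, B, D, F, K}.
Only in I's history (ahead): {G, I} — 2.
Only in D's history (behind): {} — 0.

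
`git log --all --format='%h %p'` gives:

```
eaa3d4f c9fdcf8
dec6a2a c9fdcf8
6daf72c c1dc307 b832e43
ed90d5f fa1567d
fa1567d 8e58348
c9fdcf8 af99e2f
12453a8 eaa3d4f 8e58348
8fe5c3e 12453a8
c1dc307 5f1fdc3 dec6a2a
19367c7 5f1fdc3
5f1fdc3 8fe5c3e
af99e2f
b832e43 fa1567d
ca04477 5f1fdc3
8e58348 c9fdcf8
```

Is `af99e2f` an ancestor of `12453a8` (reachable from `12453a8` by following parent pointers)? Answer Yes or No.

Yes

Ancestors of 12453a8 (commits reachable by following parents): {12453a8, 8e58348, af99e2f, c9fdcf8, eaa3d4f}.
af99e2f is in that set, so it is an ancestor of 12453a8.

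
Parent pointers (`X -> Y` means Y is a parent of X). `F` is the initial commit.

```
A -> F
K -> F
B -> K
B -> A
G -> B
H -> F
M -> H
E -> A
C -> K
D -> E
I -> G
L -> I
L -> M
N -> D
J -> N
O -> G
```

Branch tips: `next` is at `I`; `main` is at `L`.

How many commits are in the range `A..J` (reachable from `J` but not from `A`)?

Reachable from J: {A, D, E, F, J, N}.
Reachable from A: {A, F}.
In J's history but not A's: {D, E, J, N} — 4 commits.

4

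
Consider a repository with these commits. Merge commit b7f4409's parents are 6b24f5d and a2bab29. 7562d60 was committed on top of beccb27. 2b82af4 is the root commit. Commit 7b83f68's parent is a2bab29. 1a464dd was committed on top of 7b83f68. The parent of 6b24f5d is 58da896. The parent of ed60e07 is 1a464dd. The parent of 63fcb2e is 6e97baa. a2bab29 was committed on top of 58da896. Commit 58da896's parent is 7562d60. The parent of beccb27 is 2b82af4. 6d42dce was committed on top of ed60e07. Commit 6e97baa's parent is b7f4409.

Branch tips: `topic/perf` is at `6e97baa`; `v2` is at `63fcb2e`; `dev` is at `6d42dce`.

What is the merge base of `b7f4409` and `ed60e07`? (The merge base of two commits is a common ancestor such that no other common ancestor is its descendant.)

a2bab29

Ancestors of b7f4409: {2b82af4, 58da896, 6b24f5d, 7562d60, a2bab29, b7f4409, beccb27}.
Ancestors of ed60e07: {1a464dd, 2b82af4, 58da896, 7562d60, 7b83f68, a2bab29, beccb27, ed60e07}.
Common ancestors: {2b82af4, 58da896, 7562d60, a2bab29, beccb27}.
Among these, a2bab29 is not an ancestor of any other common ancestor — it is the merge base.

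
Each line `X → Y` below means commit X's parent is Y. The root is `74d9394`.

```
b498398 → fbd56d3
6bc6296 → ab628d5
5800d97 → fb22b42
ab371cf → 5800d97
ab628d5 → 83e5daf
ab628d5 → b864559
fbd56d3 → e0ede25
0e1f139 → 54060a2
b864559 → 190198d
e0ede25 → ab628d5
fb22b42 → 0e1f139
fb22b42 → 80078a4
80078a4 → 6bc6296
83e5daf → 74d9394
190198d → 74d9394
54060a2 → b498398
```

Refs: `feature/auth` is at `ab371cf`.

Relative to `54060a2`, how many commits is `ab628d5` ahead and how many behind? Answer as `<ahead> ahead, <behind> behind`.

Reachable from ab628d5: {190198d, 74d9394, 83e5daf, ab628d5, b864559}.
Reachable from 54060a2: {190198d, 54060a2, 74d9394, 83e5daf, ab628d5, b498398, b864559, e0ede25, fbd56d3}.
Only in ab628d5's history (ahead): {} — 0.
Only in 54060a2's history (behind): {54060a2, b498398, e0ede25, fbd56d3} — 4.

0 ahead, 4 behind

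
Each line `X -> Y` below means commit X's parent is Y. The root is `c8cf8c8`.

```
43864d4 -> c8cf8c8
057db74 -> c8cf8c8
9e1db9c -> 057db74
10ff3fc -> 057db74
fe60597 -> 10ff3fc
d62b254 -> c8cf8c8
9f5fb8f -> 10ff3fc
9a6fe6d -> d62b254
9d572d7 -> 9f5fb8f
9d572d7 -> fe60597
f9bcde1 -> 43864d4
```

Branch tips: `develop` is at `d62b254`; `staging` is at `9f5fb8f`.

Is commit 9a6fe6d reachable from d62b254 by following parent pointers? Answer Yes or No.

Ancestors of d62b254: {c8cf8c8, d62b254}.
9a6fe6d is not in that set, so it is not an ancestor of d62b254.

No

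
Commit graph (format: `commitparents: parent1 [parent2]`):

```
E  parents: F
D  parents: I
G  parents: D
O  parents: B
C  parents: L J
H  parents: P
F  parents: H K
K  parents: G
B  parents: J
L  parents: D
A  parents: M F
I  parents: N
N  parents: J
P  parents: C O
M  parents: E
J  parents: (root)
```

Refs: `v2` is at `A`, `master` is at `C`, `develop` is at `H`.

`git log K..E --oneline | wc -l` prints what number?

8

Reachable from E: {B, C, D, E, F, G, H, I, J, K, L, N, O, P}.
Reachable from K: {D, G, I, J, K, N}.
In E's history but not K's: {B, C, E, F, H, L, O, P} — 8 commits.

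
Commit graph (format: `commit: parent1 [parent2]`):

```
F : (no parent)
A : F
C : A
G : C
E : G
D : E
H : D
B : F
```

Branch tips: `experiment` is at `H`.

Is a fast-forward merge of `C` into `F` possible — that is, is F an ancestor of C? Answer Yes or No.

A fast-forward from F to C is possible iff F is an ancestor of C.
Ancestors of C: {A, C, F}.
F is among them, so fast-forward is possible.

Yes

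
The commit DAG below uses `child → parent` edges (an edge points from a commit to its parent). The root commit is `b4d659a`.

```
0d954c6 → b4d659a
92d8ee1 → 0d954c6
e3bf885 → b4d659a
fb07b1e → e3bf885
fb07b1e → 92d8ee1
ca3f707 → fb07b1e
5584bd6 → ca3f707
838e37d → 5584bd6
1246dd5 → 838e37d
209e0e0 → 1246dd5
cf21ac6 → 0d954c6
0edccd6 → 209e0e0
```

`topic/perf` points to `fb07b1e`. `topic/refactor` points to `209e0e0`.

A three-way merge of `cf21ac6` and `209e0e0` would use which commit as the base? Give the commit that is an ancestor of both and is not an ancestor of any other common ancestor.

0d954c6

Ancestors of cf21ac6: {0d954c6, b4d659a, cf21ac6}.
Ancestors of 209e0e0: {0d954c6, 1246dd5, 209e0e0, 5584bd6, 838e37d, 92d8ee1, b4d659a, ca3f707, e3bf885, fb07b1e}.
Common ancestors: {0d954c6, b4d659a}.
Among these, 0d954c6 is not an ancestor of any other common ancestor — it is the merge base.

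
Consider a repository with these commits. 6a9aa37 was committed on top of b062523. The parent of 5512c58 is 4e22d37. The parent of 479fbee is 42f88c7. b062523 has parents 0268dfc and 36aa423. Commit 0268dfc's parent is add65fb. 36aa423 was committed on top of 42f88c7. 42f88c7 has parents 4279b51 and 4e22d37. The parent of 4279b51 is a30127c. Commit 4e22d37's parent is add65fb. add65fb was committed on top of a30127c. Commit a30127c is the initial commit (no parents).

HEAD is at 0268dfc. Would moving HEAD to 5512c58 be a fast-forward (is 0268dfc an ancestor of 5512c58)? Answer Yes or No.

A fast-forward from 0268dfc to 5512c58 is possible iff 0268dfc is an ancestor of 5512c58.
Ancestors of 5512c58: {4e22d37, 5512c58, a30127c, add65fb}.
0268dfc is not among them, so fast-forward is not possible.

No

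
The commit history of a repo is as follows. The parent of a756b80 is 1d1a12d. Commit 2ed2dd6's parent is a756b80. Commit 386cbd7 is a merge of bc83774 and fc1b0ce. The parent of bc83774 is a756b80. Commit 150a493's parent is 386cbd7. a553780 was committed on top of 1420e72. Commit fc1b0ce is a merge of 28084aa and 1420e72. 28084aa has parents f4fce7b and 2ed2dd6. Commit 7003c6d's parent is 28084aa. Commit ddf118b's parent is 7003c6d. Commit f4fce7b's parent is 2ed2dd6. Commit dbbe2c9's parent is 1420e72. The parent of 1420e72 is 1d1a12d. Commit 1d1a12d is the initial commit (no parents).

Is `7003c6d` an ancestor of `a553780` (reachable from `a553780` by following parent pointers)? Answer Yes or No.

Ancestors of a553780: {1420e72, 1d1a12d, a553780}.
7003c6d is not in that set, so it is not an ancestor of a553780.

No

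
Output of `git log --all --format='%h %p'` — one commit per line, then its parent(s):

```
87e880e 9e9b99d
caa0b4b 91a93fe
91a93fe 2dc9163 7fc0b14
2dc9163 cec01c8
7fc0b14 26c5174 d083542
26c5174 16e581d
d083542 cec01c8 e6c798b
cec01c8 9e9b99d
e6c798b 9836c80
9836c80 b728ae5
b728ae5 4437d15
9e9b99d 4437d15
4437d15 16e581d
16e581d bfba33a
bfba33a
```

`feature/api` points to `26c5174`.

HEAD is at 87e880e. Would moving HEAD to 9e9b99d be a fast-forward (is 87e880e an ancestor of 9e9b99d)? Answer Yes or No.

A fast-forward from 87e880e to 9e9b99d is possible iff 87e880e is an ancestor of 9e9b99d.
Ancestors of 9e9b99d: {16e581d, 4437d15, 9e9b99d, bfba33a}.
87e880e is not among them, so fast-forward is not possible.

No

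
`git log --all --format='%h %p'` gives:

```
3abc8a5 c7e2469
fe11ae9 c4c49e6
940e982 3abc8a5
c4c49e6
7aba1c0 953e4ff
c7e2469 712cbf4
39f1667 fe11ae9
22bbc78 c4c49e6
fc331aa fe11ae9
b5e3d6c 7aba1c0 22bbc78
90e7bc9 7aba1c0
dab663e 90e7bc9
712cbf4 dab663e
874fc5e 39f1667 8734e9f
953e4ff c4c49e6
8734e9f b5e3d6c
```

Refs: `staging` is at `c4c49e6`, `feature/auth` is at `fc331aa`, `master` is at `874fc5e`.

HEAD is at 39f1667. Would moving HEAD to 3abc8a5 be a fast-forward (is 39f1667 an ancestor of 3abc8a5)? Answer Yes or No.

A fast-forward from 39f1667 to 3abc8a5 is possible iff 39f1667 is an ancestor of 3abc8a5.
Ancestors of 3abc8a5: {3abc8a5, 712cbf4, 7aba1c0, 90e7bc9, 953e4ff, c4c49e6, c7e2469, dab663e}.
39f1667 is not among them, so fast-forward is not possible.

No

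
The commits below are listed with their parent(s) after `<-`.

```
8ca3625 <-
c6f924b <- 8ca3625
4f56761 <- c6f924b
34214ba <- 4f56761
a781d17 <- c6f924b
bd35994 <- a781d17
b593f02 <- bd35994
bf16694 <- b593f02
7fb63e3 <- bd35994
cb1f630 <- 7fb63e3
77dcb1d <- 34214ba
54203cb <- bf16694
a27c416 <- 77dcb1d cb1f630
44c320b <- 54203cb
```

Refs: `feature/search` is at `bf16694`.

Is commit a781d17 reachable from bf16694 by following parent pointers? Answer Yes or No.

Yes

Ancestors of bf16694 (commits reachable by following parents): {8ca3625, a781d17, b593f02, bd35994, bf16694, c6f924b}.
a781d17 is in that set, so it is an ancestor of bf16694.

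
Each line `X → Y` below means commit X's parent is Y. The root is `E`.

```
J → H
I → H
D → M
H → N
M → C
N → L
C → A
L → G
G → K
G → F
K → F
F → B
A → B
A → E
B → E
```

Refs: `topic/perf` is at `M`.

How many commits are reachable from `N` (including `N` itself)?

Walking parent pointers from N: reachable set = {B, E, F, G, K, L, N}.
That is 7 commits.

7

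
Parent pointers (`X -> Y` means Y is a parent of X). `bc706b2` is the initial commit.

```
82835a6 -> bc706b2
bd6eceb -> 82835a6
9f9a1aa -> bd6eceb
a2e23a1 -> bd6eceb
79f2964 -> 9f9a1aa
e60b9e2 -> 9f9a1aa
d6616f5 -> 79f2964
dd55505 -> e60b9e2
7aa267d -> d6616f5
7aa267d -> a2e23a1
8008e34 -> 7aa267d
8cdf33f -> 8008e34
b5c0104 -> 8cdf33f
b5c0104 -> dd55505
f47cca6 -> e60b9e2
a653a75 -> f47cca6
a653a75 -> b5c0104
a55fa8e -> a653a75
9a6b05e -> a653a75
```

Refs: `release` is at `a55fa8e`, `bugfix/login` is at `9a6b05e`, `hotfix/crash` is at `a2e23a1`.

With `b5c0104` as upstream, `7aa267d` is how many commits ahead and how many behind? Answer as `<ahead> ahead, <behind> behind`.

0 ahead, 5 behind

Reachable from 7aa267d: {79f2964, 7aa267d, 82835a6, 9f9a1aa, a2e23a1, bc706b2, bd6eceb, d6616f5}.
Reachable from b5c0104: {79f2964, 7aa267d, 8008e34, 82835a6, 8cdf33f, 9f9a1aa, a2e23a1, b5c0104, bc706b2, bd6eceb, d6616f5, dd55505, e60b9e2}.
Only in 7aa267d's history (ahead): {} — 0.
Only in b5c0104's history (behind): {8008e34, 8cdf33f, b5c0104, dd55505, e60b9e2} — 5.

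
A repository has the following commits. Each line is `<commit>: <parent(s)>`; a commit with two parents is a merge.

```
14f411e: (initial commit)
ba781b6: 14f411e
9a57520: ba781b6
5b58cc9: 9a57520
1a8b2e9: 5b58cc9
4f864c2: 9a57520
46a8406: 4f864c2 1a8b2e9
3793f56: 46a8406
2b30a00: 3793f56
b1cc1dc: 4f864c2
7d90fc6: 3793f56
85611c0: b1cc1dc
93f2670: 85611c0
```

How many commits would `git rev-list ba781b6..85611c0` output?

4

Reachable from 85611c0: {14f411e, 4f864c2, 85611c0, 9a57520, b1cc1dc, ba781b6}.
Reachable from ba781b6: {14f411e, ba781b6}.
In 85611c0's history but not ba781b6's: {4f864c2, 85611c0, 9a57520, b1cc1dc} — 4 commits.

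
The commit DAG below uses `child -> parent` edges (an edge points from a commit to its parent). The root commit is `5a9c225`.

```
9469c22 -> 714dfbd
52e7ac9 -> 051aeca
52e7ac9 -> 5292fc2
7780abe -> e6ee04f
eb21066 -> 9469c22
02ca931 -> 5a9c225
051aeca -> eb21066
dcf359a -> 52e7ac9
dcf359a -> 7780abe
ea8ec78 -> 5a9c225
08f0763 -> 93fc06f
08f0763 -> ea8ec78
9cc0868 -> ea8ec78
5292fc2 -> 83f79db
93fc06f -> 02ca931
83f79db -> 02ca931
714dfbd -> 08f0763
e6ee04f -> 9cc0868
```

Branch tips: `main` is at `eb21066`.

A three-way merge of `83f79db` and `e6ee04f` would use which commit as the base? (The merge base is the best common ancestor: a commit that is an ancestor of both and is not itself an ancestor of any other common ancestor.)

5a9c225

Ancestors of 83f79db: {02ca931, 5a9c225, 83f79db}.
Ancestors of e6ee04f: {5a9c225, 9cc0868, e6ee04f, ea8ec78}.
Common ancestors: {5a9c225}.
The only common ancestor is 5a9c225, so it is the merge base.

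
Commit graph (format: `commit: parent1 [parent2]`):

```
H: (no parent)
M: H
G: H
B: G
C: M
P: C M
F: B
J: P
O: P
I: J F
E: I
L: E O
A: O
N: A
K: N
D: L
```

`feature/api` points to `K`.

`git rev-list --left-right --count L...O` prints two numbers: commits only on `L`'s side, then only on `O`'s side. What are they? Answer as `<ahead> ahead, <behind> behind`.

Reachable from L: {B, C, E, F, G, H, I, J, L, M, O, P}.
Reachable from O: {C, H, M, O, P}.
Only in L's history (ahead): {B, E, F, G, I, J, L} — 7.
Only in O's history (behind): {} — 0.

7 ahead, 0 behind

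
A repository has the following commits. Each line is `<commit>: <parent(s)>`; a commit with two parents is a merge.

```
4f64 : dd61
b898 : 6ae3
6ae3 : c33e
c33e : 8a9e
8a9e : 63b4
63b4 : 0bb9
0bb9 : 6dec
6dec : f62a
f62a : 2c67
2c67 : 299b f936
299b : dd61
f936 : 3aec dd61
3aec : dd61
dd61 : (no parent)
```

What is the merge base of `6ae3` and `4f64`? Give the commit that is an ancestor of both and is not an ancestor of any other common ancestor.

Ancestors of 6ae3: {0bb9, 299b, 2c67, 3aec, 63b4, 6ae3, 6dec, 8a9e, c33e, dd61, f62a, f936}.
Ancestors of 4f64: {4f64, dd61}.
Common ancestors: {dd61}.
The only common ancestor is dd61, so it is the merge base.

dd61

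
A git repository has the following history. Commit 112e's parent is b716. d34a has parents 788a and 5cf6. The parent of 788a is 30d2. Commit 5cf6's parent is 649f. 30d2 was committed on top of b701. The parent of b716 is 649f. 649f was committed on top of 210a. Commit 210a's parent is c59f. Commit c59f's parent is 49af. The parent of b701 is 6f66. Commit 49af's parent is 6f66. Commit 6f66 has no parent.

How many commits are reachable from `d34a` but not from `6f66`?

9

Reachable from d34a: {210a, 30d2, 49af, 5cf6, 649f, 6f66, 788a, b701, c59f, d34a}.
Reachable from 6f66: {6f66}.
In d34a's history but not 6f66's: {210a, 30d2, 49af, 5cf6, 649f, 788a, b701, c59f, d34a} — 9 commits.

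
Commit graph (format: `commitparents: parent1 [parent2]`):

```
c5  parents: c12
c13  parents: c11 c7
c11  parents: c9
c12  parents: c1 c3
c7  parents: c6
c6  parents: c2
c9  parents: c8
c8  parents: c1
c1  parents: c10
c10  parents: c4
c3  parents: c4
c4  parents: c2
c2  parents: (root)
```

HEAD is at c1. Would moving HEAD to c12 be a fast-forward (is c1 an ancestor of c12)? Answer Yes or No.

A fast-forward from c1 to c12 is possible iff c1 is an ancestor of c12.
Ancestors of c12: {c1, c10, c12, c2, c3, c4}.
c1 is among them, so fast-forward is possible.

Yes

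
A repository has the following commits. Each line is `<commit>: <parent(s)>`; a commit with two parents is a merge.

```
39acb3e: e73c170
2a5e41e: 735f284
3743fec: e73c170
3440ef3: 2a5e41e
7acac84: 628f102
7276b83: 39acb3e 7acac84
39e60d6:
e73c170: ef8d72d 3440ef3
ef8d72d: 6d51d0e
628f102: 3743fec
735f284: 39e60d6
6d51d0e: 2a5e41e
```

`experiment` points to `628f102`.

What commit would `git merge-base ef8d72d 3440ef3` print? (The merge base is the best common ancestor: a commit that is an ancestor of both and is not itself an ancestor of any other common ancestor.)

Ancestors of ef8d72d: {2a5e41e, 39e60d6, 6d51d0e, 735f284, ef8d72d}.
Ancestors of 3440ef3: {2a5e41e, 3440ef3, 39e60d6, 735f284}.
Common ancestors: {2a5e41e, 39e60d6, 735f284}.
Among these, 2a5e41e is not an ancestor of any other common ancestor — it is the merge base.

2a5e41e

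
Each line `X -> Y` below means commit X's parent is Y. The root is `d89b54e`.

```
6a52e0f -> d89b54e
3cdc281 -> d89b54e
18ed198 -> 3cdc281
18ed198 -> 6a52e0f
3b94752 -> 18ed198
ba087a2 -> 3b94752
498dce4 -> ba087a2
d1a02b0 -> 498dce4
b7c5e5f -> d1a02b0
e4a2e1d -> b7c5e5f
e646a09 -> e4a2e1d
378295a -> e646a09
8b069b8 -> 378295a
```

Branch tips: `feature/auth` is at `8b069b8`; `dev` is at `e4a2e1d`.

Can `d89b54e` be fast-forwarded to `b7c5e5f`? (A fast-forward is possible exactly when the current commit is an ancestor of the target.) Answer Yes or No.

Yes

A fast-forward from d89b54e to b7c5e5f is possible iff d89b54e is an ancestor of b7c5e5f.
Ancestors of b7c5e5f: {18ed198, 3b94752, 3cdc281, 498dce4, 6a52e0f, b7c5e5f, ba087a2, d1a02b0, d89b54e}.
d89b54e is among them, so fast-forward is possible.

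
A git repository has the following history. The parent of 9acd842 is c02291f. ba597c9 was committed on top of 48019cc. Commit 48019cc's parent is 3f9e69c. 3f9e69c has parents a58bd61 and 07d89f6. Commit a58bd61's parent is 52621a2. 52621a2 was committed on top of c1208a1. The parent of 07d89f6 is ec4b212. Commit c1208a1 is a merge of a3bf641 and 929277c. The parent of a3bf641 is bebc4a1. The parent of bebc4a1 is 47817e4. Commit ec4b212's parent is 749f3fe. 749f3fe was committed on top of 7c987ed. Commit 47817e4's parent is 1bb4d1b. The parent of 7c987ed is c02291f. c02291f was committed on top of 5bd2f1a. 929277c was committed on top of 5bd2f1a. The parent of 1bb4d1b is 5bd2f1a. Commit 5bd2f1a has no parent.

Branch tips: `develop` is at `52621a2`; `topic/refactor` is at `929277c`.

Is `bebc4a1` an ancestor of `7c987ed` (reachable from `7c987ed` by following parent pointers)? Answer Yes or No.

No

Ancestors of 7c987ed: {5bd2f1a, 7c987ed, c02291f}.
bebc4a1 is not in that set, so it is not an ancestor of 7c987ed.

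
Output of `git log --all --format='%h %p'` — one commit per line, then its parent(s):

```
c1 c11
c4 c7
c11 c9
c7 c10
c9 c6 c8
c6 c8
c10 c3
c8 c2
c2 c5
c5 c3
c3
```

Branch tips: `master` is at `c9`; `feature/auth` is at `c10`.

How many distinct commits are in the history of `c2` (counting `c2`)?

Walking parent pointers from c2: reachable set = {c2, c3, c5}.
That is 3 commits.

3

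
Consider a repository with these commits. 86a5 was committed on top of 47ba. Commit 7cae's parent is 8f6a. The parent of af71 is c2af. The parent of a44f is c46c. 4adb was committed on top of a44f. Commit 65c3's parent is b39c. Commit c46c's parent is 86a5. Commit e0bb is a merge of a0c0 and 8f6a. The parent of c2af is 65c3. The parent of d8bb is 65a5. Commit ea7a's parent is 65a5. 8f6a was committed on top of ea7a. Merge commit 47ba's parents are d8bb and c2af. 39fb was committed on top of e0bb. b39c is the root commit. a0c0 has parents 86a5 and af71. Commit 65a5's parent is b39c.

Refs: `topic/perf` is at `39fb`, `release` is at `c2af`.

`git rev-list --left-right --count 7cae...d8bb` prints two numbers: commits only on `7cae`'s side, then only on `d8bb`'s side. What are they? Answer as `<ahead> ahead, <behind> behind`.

Reachable from 7cae: {65a5, 7cae, 8f6a, b39c, ea7a}.
Reachable from d8bb: {65a5, b39c, d8bb}.
Only in 7cae's history (ahead): {7cae, 8f6a, ea7a} — 3.
Only in d8bb's history (behind): {d8bb} — 1.

3 ahead, 1 behind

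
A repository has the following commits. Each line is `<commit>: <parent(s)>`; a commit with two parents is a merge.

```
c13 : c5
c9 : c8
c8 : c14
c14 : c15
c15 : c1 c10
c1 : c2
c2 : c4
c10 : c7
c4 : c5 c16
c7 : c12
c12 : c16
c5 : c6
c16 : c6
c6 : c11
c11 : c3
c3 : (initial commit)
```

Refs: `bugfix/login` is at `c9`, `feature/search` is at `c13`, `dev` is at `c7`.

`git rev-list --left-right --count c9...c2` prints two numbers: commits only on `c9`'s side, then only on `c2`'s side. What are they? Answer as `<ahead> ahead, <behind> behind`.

Reachable from c9: {c1, c10, c11, c12, c14, c15, c16, c2, c3, c4, c5, c6, c7, c8, c9}.
Reachable from c2: {c11, c16, c2, c3, c4, c5, c6}.
Only in c9's history (ahead): {c1, c10, c12, c14, c15, c7, c8, c9} — 8.
Only in c2's history (behind): {} — 0.

8 ahead, 0 behind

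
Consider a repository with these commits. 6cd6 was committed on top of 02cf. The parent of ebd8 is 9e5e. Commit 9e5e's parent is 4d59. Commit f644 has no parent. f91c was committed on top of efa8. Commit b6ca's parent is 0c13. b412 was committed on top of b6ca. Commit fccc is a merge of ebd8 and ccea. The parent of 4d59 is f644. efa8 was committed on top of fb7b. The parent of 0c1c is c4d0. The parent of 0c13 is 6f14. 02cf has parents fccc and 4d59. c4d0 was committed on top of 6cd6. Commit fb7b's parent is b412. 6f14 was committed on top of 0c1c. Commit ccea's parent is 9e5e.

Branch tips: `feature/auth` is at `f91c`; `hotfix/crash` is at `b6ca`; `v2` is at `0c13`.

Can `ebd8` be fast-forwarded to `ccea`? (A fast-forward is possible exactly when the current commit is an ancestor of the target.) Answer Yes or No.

A fast-forward from ebd8 to ccea is possible iff ebd8 is an ancestor of ccea.
Ancestors of ccea: {4d59, 9e5e, ccea, f644}.
ebd8 is not among them, so fast-forward is not possible.

No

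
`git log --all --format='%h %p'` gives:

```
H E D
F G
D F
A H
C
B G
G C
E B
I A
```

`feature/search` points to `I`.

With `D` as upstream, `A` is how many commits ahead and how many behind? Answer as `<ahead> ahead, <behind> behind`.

4 ahead, 0 behind

Reachable from A: {A, B, C, D, E, F, G, H}.
Reachable from D: {C, D, F, G}.
Only in A's history (ahead): {A, B, E, H} — 4.
Only in D's history (behind): {} — 0.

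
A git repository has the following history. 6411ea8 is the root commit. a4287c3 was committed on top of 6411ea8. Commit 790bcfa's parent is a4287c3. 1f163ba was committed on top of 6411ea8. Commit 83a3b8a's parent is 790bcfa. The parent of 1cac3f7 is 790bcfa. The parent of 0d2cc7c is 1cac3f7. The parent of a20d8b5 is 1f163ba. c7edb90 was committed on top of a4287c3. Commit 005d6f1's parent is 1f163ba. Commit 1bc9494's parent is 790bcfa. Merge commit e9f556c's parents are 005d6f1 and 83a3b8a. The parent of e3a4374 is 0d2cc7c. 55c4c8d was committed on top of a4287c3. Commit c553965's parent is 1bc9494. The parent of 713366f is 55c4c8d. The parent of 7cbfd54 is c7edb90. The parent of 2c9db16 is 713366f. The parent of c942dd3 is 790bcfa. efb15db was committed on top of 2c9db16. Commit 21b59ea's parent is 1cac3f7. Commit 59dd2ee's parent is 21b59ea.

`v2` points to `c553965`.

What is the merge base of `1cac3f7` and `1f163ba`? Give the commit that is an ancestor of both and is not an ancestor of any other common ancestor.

6411ea8

Ancestors of 1cac3f7: {1cac3f7, 6411ea8, 790bcfa, a4287c3}.
Ancestors of 1f163ba: {1f163ba, 6411ea8}.
Common ancestors: {6411ea8}.
The only common ancestor is 6411ea8, so it is the merge base.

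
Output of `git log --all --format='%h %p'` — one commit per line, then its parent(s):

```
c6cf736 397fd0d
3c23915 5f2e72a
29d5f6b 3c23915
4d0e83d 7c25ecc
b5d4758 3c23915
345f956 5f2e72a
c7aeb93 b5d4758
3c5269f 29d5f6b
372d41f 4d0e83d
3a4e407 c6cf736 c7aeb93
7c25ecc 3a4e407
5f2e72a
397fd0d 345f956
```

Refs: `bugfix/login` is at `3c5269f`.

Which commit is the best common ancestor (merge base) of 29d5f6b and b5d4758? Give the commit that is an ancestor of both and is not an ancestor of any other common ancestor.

3c23915

Ancestors of 29d5f6b: {29d5f6b, 3c23915, 5f2e72a}.
Ancestors of b5d4758: {3c23915, 5f2e72a, b5d4758}.
Common ancestors: {3c23915, 5f2e72a}.
Among these, 3c23915 is not an ancestor of any other common ancestor — it is the merge base.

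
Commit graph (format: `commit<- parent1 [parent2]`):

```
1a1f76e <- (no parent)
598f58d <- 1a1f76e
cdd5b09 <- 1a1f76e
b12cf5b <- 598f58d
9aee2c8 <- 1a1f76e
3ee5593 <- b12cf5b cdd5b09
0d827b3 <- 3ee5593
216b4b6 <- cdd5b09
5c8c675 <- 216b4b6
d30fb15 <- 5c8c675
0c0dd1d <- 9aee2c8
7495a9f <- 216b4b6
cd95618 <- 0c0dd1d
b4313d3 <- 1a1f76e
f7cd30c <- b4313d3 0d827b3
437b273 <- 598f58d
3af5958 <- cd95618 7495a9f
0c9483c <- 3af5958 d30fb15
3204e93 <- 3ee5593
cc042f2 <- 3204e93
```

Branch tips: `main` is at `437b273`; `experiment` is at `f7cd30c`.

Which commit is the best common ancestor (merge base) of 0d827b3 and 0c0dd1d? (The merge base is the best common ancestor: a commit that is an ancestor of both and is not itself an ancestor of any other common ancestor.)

1a1f76e

Ancestors of 0d827b3: {0d827b3, 1a1f76e, 3ee5593, 598f58d, b12cf5b, cdd5b09}.
Ancestors of 0c0dd1d: {0c0dd1d, 1a1f76e, 9aee2c8}.
Common ancestors: {1a1f76e}.
The only common ancestor is 1a1f76e, so it is the merge base.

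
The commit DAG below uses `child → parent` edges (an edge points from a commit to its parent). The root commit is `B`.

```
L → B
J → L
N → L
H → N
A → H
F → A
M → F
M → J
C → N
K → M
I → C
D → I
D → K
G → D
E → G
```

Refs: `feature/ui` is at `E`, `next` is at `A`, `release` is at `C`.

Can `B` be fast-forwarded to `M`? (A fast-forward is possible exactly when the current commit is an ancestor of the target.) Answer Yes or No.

Yes

A fast-forward from B to M is possible iff B is an ancestor of M.
Ancestors of M: {A, B, F, H, J, L, M, N}.
B is among them, so fast-forward is possible.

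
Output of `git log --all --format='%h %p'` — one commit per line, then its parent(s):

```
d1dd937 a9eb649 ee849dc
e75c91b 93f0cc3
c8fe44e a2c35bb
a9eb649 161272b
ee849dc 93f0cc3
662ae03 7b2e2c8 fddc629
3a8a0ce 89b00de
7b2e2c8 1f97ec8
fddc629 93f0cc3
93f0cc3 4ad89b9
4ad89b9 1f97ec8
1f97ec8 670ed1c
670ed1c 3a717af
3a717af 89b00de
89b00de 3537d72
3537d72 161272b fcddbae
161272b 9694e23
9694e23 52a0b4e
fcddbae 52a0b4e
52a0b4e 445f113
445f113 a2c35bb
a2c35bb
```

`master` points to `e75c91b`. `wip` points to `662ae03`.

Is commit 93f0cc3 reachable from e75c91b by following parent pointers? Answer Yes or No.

Ancestors of e75c91b (commits reachable by following parents): {161272b, 1f97ec8, 3537d72, 3a717af, 445f113, 4ad89b9, 52a0b4e, 670ed1c, 89b00de, 93f0cc3, 9694e23, a2c35bb, e75c91b, fcddbae}.
93f0cc3 is in that set, so it is an ancestor of e75c91b.

Yes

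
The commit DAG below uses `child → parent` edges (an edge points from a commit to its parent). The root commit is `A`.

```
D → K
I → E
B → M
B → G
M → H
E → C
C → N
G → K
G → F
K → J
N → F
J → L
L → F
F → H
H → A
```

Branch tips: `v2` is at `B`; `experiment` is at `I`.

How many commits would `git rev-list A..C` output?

4

Reachable from C: {A, C, F, H, N}.
Reachable from A: {A}.
In C's history but not A's: {C, F, H, N} — 4 commits.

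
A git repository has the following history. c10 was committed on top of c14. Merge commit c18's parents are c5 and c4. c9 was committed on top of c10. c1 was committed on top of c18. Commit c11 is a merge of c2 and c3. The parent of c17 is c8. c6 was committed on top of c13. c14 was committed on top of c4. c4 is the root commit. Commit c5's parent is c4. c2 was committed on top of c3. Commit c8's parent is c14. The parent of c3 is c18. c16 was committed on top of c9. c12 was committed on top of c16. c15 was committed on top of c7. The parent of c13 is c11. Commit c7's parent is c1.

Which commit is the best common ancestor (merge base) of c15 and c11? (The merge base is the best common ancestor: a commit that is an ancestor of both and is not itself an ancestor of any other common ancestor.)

c18

Ancestors of c15: {c1, c15, c18, c4, c5, c7}.
Ancestors of c11: {c11, c18, c2, c3, c4, c5}.
Common ancestors: {c18, c4, c5}.
Among these, c18 is not an ancestor of any other common ancestor — it is the merge base.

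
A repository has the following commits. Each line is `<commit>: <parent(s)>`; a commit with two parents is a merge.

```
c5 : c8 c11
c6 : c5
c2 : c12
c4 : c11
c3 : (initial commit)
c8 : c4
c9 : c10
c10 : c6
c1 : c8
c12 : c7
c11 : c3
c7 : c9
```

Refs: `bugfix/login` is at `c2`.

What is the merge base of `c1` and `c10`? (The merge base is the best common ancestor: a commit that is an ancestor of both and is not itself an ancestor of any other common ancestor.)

Ancestors of c1: {c1, c11, c3, c4, c8}.
Ancestors of c10: {c10, c11, c3, c4, c5, c6, c8}.
Common ancestors: {c11, c3, c4, c8}.
Among these, c8 is not an ancestor of any other common ancestor — it is the merge base.

c8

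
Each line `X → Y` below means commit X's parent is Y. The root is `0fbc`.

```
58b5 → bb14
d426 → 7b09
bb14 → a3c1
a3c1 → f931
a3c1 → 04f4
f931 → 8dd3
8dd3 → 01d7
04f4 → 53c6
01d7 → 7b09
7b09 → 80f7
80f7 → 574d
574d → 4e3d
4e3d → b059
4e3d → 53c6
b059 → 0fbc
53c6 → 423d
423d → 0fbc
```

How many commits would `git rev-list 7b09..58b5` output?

7

Reachable from 58b5: {01d7, 04f4, 0fbc, 423d, 4e3d, 53c6, 574d, 58b5, 7b09, 80f7, 8dd3, a3c1, b059, bb14, f931}.
Reachable from 7b09: {0fbc, 423d, 4e3d, 53c6, 574d, 7b09, 80f7, b059}.
In 58b5's history but not 7b09's: {01d7, 04f4, 58b5, 8dd3, a3c1, bb14, f931} — 7 commits.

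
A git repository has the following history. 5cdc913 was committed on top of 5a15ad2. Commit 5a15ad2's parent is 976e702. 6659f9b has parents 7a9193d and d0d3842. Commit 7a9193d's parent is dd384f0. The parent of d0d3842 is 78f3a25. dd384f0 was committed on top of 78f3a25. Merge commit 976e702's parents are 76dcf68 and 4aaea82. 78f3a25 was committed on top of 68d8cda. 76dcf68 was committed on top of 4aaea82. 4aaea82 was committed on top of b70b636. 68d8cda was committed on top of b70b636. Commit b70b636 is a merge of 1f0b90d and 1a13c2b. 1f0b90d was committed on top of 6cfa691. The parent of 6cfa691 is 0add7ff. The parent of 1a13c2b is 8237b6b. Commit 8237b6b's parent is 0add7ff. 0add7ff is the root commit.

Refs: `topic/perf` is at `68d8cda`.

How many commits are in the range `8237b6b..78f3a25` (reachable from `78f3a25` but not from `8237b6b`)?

6

Reachable from 78f3a25: {0add7ff, 1a13c2b, 1f0b90d, 68d8cda, 6cfa691, 78f3a25, 8237b6b, b70b636}.
Reachable from 8237b6b: {0add7ff, 8237b6b}.
In 78f3a25's history but not 8237b6b's: {1a13c2b, 1f0b90d, 68d8cda, 6cfa691, 78f3a25, b70b636} — 6 commits.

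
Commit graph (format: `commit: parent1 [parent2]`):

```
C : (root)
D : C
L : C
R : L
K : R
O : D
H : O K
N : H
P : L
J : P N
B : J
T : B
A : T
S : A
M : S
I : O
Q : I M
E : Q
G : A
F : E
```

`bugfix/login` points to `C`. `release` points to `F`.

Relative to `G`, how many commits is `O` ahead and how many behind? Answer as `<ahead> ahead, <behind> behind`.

0 ahead, 11 behind

Reachable from O: {C, D, O}.
Reachable from G: {A, B, C, D, G, H, J, K, L, N, O, P, R, T}.
Only in O's history (ahead): {} — 0.
Only in G's history (behind): {A, B, G, H, J, K, L, N, P, R, T} — 11.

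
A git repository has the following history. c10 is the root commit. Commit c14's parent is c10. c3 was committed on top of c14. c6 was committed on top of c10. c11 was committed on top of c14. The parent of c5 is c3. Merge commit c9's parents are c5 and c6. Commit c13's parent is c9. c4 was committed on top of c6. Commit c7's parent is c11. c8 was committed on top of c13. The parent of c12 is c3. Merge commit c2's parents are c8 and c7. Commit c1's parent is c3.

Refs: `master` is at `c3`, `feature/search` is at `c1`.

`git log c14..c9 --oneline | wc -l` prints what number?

4

Reachable from c9: {c10, c14, c3, c5, c6, c9}.
Reachable from c14: {c10, c14}.
In c9's history but not c14's: {c3, c5, c6, c9} — 4 commits.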